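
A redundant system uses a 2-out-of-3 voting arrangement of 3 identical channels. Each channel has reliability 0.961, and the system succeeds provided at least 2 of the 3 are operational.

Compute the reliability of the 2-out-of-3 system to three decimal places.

0.996

R = Σ_{i=2}^{3} C(3,i) p^i (1−p)^{3−i} with p = 0.961
C(3,2)·0.961^2·0.039^1 = 0.10805
C(3,3)·0.961^3·0.039^0 = 0.88750
Sum = 0.996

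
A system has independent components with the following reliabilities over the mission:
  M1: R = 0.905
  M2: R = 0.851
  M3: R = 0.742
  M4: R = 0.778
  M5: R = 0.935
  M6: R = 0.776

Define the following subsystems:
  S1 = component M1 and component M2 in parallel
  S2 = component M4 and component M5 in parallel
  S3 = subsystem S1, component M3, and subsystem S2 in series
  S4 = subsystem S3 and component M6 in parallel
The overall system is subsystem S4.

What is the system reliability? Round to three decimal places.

Parallel (M1 and M2): 1 − (1 − 0.90500)(1 − 0.85100) = 0.98585
Parallel (M4 and M5): 1 − (1 − 0.77800)(1 − 0.93500) = 0.98557
Series ([0.98585], M3, and [0.98557]): 0.98585 × 0.74200 × 0.98557 = 0.72095
Parallel ([0.72095] and M6): 1 − (1 − 0.72095)(1 − 0.77600) = 0.937

0.937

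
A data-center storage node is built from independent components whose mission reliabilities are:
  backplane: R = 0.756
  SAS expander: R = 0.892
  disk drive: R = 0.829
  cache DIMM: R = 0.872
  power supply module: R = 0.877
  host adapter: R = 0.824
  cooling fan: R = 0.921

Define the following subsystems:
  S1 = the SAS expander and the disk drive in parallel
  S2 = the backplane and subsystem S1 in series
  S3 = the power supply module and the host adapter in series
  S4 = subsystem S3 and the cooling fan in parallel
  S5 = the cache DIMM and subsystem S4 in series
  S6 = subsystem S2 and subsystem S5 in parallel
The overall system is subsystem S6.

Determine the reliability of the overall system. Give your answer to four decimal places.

Parallel (SAS expander and disk drive): 1 − (1 − 0.892000)(1 − 0.829000) = 0.981532
Series (backplane and [0.981532]): 0.756000 × 0.981532 = 0.742038
Series (power supply module and host adapter): 0.877000 × 0.824000 = 0.722648
Parallel ([0.722648] and cooling fan): 1 − (1 − 0.722648)(1 − 0.921000) = 0.978089
Series (cache DIMM and [0.978089]): 0.872000 × 0.978089 = 0.852894
Parallel ([0.742038] and [0.852894]): 1 − (1 − 0.742038)(1 − 0.852894) = 0.9621

0.9621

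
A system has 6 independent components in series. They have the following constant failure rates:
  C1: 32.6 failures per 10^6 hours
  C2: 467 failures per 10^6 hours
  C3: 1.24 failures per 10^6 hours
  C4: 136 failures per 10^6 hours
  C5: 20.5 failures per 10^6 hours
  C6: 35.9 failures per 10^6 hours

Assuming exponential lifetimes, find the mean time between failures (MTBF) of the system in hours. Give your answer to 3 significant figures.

Series of exponential components: λ_sys = Σ λ_i
λ_sys = 0.0000326 + 0.000467 + 0.00000124 + 0.000136 + 0.0000205 + 0.0000359 = 6.9324e-04 /h
MTBF = 1 / λ_sys = 1440 h

1440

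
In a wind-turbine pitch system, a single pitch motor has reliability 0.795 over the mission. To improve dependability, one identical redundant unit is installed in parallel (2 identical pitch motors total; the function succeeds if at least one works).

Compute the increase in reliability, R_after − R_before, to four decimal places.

0.1630

R_before = 0.795
R_after = 1 − (1 − 0.795)^2 = 0.9580
ΔR = 0.9580 − 0.795 = 0.1630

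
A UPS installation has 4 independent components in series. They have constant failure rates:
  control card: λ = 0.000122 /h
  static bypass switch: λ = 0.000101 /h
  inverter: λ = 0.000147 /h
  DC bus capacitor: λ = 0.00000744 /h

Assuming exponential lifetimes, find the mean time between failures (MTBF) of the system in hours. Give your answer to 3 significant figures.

2650

Series of exponential components: λ_sys = Σ λ_i
λ_sys = 0.000122 + 0.000101 + 0.000147 + 0.00000744 = 3.7744e-04 /h
MTBF = 1 / λ_sys = 2650 h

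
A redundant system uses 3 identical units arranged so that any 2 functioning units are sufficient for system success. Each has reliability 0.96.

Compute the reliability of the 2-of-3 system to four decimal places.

0.9953

R = Σ_{i=2}^{3} C(3,i) p^i (1−p)^{3−i} with p = 0.96
C(3,2)·0.96^2·0.04^1 = 0.110592
C(3,3)·0.96^3·0.04^0 = 0.884736
Sum = 0.9953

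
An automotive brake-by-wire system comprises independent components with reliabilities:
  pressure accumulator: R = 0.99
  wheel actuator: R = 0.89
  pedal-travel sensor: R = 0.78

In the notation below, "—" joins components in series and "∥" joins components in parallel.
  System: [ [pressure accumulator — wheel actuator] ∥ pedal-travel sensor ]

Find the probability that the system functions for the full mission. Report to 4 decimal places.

Series (pressure accumulator and wheel actuator): 0.990000 × 0.890000 = 0.881100
Parallel ([0.881100] and pedal-travel sensor): 1 − (1 − 0.881100)(1 − 0.780000) = 0.9738

0.9738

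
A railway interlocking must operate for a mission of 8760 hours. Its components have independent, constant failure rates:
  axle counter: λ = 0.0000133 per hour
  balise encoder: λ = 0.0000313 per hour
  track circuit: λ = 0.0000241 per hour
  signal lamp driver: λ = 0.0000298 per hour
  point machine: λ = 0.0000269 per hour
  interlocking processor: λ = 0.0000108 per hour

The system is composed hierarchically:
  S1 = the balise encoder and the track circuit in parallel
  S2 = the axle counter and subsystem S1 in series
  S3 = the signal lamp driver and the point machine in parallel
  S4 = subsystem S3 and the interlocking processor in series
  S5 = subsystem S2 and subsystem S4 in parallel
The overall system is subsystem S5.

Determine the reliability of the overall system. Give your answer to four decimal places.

0.9798

R(axle counter) = exp(−0.0000133 × 8760) = 0.890023
R(balise encoder) = exp(−0.0000313 × 8760) = 0.760189
R(track circuit) = exp(−0.0000241 × 8760) = 0.809680
R(signal lamp driver) = exp(−0.0000298 × 8760) = 0.770244
R(point machine) = exp(−0.0000269 × 8760) = 0.790062
R(interlocking processor) = exp(−0.0000108 × 8760) = 0.909729
Parallel (balise encoder and track circuit): 1 − (1 − 0.760189)(1 − 0.809680) = 0.954359
Series (axle counter and [0.954359]): 0.890023 × 0.954359 = 0.849401
Parallel (signal lamp driver and point machine): 1 − (1 − 0.770244)(1 − 0.790062) = 0.951765
Series ([0.951765] and interlocking processor): 0.951765 × 0.909729 = 0.865848
Parallel ([0.849401] and [0.865848]): 1 − (1 − 0.849401)(1 − 0.865848) = 0.9798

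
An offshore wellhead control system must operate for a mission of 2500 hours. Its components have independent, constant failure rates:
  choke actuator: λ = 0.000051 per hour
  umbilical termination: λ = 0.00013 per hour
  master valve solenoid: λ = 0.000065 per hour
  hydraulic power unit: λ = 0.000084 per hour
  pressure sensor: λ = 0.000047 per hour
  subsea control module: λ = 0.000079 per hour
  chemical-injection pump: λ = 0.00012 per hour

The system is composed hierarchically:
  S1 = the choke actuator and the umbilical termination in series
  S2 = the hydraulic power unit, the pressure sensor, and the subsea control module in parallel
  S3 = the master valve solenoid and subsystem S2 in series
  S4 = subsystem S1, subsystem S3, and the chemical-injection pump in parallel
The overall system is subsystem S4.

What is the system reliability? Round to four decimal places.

R(choke actuator) = exp(−0.000051 × 2500) = 0.880293
R(umbilical termination) = exp(−0.00013 × 2500) = 0.722527
R(master valve solenoid) = exp(−0.000065 × 2500) = 0.850016
R(hydraulic power unit) = exp(−0.000084 × 2500) = 0.810584
R(pressure sensor) = exp(−0.000047 × 2500) = 0.889141
R(subsea control module) = exp(−0.000079 × 2500) = 0.820780
R(chemical-injection pump) = exp(−0.00012 × 2500) = 0.740818
Series (choke actuator and umbilical termination): 0.880293 × 0.722527 = 0.636035
Parallel (hydraulic power unit, pressure sensor, and subsea control module): 1 − (1 − 0.810584)(1 − 0.889141)(1 − 0.820780) = 0.996237
Series (master valve solenoid and [0.996237]): 0.850016 × 0.996237 = 0.846817
Parallel ([0.636035], [0.846817], and chemical-injection pump): 1 − (1 − 0.636035)(1 − 0.846817)(1 − 0.740818) = 0.9855

0.9855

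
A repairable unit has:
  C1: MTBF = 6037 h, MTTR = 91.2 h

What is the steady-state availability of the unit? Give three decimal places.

A(C1) = MTBF/(MTBF+MTTR) = 6037/(6037+91.2) = 0.985

0.985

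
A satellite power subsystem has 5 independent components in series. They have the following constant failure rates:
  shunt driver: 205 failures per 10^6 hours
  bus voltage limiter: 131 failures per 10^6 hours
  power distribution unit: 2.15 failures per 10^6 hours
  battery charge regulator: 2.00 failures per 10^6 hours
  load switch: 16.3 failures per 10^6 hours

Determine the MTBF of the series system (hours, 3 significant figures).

2810

Series of exponential components: λ_sys = Σ λ_i
λ_sys = 0.000205 + 0.000131 + 0.00000215 + 0.00000200 + 0.0000163 = 3.5645e-04 /h
MTBF = 1 / λ_sys = 2810 h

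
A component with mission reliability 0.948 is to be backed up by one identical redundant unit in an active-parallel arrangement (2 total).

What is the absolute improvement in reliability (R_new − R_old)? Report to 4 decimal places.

0.0493

R_before = 0.948
R_after = 1 − (1 − 0.948)^2 = 0.9973
ΔR = 0.9973 − 0.948 = 0.0493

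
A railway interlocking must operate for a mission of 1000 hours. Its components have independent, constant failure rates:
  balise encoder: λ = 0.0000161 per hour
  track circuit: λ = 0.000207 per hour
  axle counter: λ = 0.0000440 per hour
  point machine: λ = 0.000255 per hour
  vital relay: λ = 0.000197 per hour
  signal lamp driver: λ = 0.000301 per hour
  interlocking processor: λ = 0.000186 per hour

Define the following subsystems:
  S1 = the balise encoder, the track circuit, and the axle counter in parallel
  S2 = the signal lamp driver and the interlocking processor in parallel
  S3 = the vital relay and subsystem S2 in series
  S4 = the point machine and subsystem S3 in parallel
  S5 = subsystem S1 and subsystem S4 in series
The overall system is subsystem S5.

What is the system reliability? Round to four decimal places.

R(balise encoder) = exp(−0.0000161 × 1000) = 0.984029
R(track circuit) = exp(−0.000207 × 1000) = 0.813020
R(axle counter) = exp(−0.0000440 × 1000) = 0.956954
R(point machine) = exp(−0.000255 × 1000) = 0.774916
R(vital relay) = exp(−0.000197 × 1000) = 0.821191
R(signal lamp driver) = exp(−0.000301 × 1000) = 0.740078
R(interlocking processor) = exp(−0.000186 × 1000) = 0.830274
Parallel (balise encoder, track circuit, and axle counter): 1 − (1 − 0.984029)(1 − 0.813020)(1 − 0.956954) = 0.999871
Parallel (signal lamp driver and interlocking processor): 1 − (1 − 0.740078)(1 − 0.830274) = 0.955884
Series (vital relay and [0.955884]): 0.821191 × 0.955884 = 0.784963
Parallel (point machine and [0.784963]): 1 − (1 − 0.774916)(1 − 0.784963) = 0.951599
Series ([0.999871] and [0.951599]): 0.999871 × 0.951599 = 0.9515

0.9515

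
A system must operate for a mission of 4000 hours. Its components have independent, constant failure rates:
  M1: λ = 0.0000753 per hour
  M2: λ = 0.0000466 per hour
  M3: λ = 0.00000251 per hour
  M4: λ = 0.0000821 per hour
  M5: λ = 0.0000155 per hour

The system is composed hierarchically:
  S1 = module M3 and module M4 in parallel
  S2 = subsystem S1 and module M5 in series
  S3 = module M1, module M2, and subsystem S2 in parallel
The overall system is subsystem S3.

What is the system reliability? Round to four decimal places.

0.9972

R(M1) = exp(−0.0000753 × 4000) = 0.739930
R(M2) = exp(−0.0000466 × 4000) = 0.829942
R(M3) = exp(−0.00000251 × 4000) = 0.990010
R(M4) = exp(−0.0000821 × 4000) = 0.720075
R(M5) = exp(−0.0000155 × 4000) = 0.939883
Parallel (M3 and M4): 1 − (1 − 0.990010)(1 − 0.720075) = 0.997204
Series ([0.997204] and M5): 0.997204 × 0.939883 = 0.937255
Parallel (M1, M2, and [0.937255]): 1 − (1 − 0.739930)(1 − 0.829942)(1 − 0.937255) = 0.9972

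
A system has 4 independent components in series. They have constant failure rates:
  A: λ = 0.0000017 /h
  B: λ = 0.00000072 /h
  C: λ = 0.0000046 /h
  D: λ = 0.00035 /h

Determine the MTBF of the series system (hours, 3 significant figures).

2800

Series of exponential components: λ_sys = Σ λ_i
λ_sys = 0.0000017 + 0.00000072 + 0.0000046 + 0.00035 = 3.5702e-04 /h
MTBF = 1 / λ_sys = 2800 h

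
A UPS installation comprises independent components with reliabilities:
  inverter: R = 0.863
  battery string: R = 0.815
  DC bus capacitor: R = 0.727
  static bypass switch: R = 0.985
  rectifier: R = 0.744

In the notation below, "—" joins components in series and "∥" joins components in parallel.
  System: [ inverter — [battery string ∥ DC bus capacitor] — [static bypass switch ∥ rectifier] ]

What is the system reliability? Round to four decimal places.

0.8163

Parallel (battery string and DC bus capacitor): 1 − (1 − 0.815000)(1 − 0.727000) = 0.949495
Parallel (static bypass switch and rectifier): 1 − (1 − 0.985000)(1 − 0.744000) = 0.996160
Series (inverter, [0.949495], and [0.996160]): 0.863000 × 0.949495 × 0.996160 = 0.8163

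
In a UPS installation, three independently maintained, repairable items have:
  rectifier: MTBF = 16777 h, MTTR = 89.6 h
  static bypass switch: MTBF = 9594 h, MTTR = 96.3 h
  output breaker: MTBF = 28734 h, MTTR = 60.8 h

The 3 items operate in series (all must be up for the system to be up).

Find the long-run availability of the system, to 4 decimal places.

0.9827

A(rectifier) = MTBF/(MTBF+MTTR) = 16777/(16777+89.6) = 0.994688
A(static bypass switch) = MTBF/(MTBF+MTTR) = 9594/(9594+96.3) = 0.990062
A(output breaker) = MTBF/(MTBF+MTTR) = 28734/(28734+60.8) = 0.997889
Series availability: 0.994688 × 0.990062 × 0.997889 = 0.9827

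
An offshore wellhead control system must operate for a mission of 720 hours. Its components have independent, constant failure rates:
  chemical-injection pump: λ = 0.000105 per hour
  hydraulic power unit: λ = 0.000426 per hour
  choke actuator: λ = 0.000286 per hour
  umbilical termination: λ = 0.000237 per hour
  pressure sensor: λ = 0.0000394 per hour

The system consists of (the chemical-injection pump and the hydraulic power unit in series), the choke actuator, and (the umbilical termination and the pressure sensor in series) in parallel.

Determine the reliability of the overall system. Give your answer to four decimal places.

0.9893

R(chemical-injection pump) = exp(−0.000105 × 720) = 0.927187
R(hydraulic power unit) = exp(−0.000426 × 720) = 0.735857
R(choke actuator) = exp(−0.000286 × 720) = 0.813898
R(umbilical termination) = exp(−0.000237 × 720) = 0.843125
R(pressure sensor) = exp(−0.0000394 × 720) = 0.972031
Series (chemical-injection pump and hydraulic power unit): 0.927187 × 0.735857 = 0.682277
Series (umbilical termination and pressure sensor): 0.843125 × 0.972031 = 0.819544
Parallel ([0.682277], choke actuator, and [0.819544]): 1 − (1 − 0.682277)(1 − 0.813898)(1 − 0.819544) = 0.9893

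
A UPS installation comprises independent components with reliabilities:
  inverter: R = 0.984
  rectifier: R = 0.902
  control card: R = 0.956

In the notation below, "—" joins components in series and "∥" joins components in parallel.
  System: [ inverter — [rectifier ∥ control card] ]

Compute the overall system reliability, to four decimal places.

0.9798

Parallel (rectifier and control card): 1 − (1 − 0.902000)(1 − 0.956000) = 0.995688
Series (inverter and [0.995688]): 0.984000 × 0.995688 = 0.9798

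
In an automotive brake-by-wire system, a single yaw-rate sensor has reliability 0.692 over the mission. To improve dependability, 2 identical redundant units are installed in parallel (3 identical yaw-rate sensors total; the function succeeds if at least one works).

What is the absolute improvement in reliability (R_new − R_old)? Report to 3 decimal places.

R_before = 0.692
R_after = 1 − (1 − 0.692)^3 = 0.971
ΔR = 0.971 − 0.692 = 0.279

0.279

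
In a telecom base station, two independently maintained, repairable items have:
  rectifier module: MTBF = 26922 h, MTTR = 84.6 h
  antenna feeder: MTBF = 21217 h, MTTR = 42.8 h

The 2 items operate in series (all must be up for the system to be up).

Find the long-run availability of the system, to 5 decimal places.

A(rectifier module) = MTBF/(MTBF+MTTR) = 26922/(26922+84.6) = 0.996867
A(antenna feeder) = MTBF/(MTBF+MTTR) = 21217/(21217+42.8) = 0.997987
Series availability: 0.996867 × 0.997987 = 0.99486

0.99486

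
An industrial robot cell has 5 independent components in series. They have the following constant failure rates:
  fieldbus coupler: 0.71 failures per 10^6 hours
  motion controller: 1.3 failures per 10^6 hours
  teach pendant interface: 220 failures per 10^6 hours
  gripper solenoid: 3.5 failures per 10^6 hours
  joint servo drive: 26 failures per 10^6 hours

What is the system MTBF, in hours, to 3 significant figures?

3980

Series of exponential components: λ_sys = Σ λ_i
λ_sys = 0.00000071 + 0.0000013 + 0.00022 + 0.0000035 + 0.000026 = 2.5151e-04 /h
MTBF = 1 / λ_sys = 3980 h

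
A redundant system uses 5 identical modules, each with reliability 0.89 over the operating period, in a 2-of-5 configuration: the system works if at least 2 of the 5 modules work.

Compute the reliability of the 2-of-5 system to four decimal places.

0.9993

R = Σ_{i=2}^{5} C(5,i) p^i (1−p)^{5−i} with p = 0.89
C(5,2)·0.89^2·0.11^3 = 0.010543
C(5,3)·0.89^3·0.11^2 = 0.085301
C(5,4)·0.89^4·0.11^1 = 0.345082
C(5,5)·0.89^5·0.11^0 = 0.558406
Sum = 0.9993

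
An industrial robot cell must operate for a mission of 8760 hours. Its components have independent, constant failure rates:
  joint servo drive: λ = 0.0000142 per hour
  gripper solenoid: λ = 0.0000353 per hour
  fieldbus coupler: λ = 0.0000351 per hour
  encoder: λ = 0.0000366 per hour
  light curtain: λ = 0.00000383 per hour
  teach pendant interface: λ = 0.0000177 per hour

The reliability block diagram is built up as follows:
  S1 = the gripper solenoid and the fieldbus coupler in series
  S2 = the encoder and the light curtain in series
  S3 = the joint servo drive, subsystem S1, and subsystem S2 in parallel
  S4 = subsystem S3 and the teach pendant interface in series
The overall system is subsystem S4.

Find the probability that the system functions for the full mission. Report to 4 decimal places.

R(joint servo drive) = exp(−0.0000142 × 8760) = 0.883034
R(gripper solenoid) = exp(−0.0000353 × 8760) = 0.734013
R(fieldbus coupler) = exp(−0.0000351 × 8760) = 0.735301
R(encoder) = exp(−0.0000366 × 8760) = 0.725702
R(light curtain) = exp(−0.00000383 × 8760) = 0.967006
R(teach pendant interface) = exp(−0.0000177 × 8760) = 0.856371
Series (gripper solenoid and fieldbus coupler): 0.734013 × 0.735301 = 0.539720
Series (encoder and light curtain): 0.725702 × 0.967006 = 0.701758
Parallel (joint servo drive, [0.539720], and [0.701758]): 1 − (1 − 0.883034)(1 − 0.539720)(1 − 0.701758) = 0.983944
Series ([0.983944] and teach pendant interface): 0.983944 × 0.856371 = 0.8426

0.8426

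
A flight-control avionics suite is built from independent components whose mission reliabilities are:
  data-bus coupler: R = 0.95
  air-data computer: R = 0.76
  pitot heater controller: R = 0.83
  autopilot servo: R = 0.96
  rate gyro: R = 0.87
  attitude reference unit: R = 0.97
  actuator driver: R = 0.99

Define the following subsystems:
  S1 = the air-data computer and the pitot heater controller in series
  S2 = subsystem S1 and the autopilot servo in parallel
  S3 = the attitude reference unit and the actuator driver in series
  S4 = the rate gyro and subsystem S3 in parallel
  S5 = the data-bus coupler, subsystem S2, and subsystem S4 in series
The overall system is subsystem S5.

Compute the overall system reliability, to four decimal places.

0.9311

Series (air-data computer and pitot heater controller): 0.760000 × 0.830000 = 0.630800
Parallel ([0.630800] and autopilot servo): 1 − (1 − 0.630800)(1 − 0.960000) = 0.985232
Series (attitude reference unit and actuator driver): 0.970000 × 0.990000 = 0.960300
Parallel (rate gyro and [0.960300]): 1 − (1 − 0.870000)(1 − 0.960300) = 0.994839
Series (data-bus coupler, [0.985232], and [0.994839]): 0.950000 × 0.985232 × 0.994839 = 0.9311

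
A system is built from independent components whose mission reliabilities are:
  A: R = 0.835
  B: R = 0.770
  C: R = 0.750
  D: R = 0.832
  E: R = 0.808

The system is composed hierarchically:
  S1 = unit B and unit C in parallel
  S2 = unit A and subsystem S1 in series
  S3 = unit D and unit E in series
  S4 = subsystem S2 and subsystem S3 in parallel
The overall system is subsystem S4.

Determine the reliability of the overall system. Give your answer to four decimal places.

0.9302

Parallel (B and C): 1 − (1 − 0.770000)(1 − 0.750000) = 0.942500
Series (A and [0.942500]): 0.835000 × 0.942500 = 0.786988
Series (D and E): 0.832000 × 0.808000 = 0.672256
Parallel ([0.786988] and [0.672256]): 1 − (1 − 0.786988)(1 − 0.672256) = 0.9302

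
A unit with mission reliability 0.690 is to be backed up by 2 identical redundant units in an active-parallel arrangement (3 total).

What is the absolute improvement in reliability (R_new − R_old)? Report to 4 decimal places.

0.2802

R_before = 0.690
R_after = 1 − (1 − 0.690)^3 = 0.9702
ΔR = 0.9702 − 0.690 = 0.2802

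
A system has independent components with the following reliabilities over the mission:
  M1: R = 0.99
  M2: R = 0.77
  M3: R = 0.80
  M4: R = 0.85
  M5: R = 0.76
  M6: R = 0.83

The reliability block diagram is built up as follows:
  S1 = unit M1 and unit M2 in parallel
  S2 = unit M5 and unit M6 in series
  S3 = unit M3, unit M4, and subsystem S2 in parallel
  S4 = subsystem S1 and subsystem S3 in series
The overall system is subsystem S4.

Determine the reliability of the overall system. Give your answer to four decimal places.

Parallel (M1 and M2): 1 − (1 − 0.990000)(1 − 0.770000) = 0.997700
Series (M5 and M6): 0.760000 × 0.830000 = 0.630800
Parallel (M3, M4, and [0.630800]): 1 − (1 − 0.800000)(1 − 0.850000)(1 − 0.630800) = 0.988924
Series ([0.997700] and [0.988924]): 0.997700 × 0.988924 = 0.9866

0.9866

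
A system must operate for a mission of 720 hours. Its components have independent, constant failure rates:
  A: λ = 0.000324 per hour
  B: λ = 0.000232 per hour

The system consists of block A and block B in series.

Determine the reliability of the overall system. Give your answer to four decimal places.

R(A) = exp(−0.000324 × 720) = 0.791932
R(B) = exp(−0.000232 × 720) = 0.846166
Series (A and B): 0.791932 × 0.846166 = 0.6701

0.6701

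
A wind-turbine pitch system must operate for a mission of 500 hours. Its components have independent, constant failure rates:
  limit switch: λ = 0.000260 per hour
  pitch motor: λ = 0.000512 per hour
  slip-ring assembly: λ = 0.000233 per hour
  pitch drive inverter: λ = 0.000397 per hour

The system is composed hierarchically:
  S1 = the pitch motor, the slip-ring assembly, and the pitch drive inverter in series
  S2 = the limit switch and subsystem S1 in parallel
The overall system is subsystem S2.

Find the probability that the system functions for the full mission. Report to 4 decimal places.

R(limit switch) = exp(−0.000260 × 500) = 0.878095
R(pitch motor) = exp(−0.000512 × 500) = 0.774142
R(slip-ring assembly) = exp(−0.000233 × 500) = 0.890030
R(pitch drive inverter) = exp(−0.000397 × 500) = 0.819960
Series (pitch motor, slip-ring assembly, and pitch drive inverter): 0.774142 × 0.890030 × 0.819960 = 0.564960
Parallel (limit switch and [0.564960]): 1 − (1 − 0.878095)(1 − 0.564960) = 0.9470

0.9470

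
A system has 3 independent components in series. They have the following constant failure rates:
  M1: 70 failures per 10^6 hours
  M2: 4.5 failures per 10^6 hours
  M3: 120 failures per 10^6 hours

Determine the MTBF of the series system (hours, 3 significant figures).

5140

Series of exponential components: λ_sys = Σ λ_i
λ_sys = 0.000070 + 0.0000045 + 0.00012 = 1.9450e-04 /h
MTBF = 1 / λ_sys = 5140 h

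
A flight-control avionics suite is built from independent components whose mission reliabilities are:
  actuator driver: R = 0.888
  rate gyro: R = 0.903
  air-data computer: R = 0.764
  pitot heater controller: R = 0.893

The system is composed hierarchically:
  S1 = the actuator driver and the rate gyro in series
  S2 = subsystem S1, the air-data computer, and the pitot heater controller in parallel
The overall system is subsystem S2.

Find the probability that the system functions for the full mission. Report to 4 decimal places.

Series (actuator driver and rate gyro): 0.888000 × 0.903000 = 0.801864
Parallel ([0.801864], air-data computer, and pitot heater controller): 1 − (1 − 0.801864)(1 − 0.764000)(1 − 0.893000) = 0.9950

0.9950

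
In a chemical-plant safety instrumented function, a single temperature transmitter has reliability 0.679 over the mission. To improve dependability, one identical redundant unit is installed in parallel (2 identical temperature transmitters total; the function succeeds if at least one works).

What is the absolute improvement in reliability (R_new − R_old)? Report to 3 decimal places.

0.218

R_before = 0.679
R_after = 1 − (1 − 0.679)^2 = 0.897
ΔR = 0.897 − 0.679 = 0.218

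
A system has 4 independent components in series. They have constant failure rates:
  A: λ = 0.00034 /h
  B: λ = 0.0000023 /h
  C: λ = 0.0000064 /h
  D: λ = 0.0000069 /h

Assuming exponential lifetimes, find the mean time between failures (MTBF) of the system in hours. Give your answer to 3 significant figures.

Series of exponential components: λ_sys = Σ λ_i
λ_sys = 0.00034 + 0.0000023 + 0.0000064 + 0.0000069 = 3.5560e-04 /h
MTBF = 1 / λ_sys = 2810 h

2810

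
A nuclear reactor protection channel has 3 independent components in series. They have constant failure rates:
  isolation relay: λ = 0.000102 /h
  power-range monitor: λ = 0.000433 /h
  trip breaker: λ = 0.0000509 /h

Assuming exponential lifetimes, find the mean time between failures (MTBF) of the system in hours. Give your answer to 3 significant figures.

Series of exponential components: λ_sys = Σ λ_i
λ_sys = 0.000102 + 0.000433 + 0.0000509 = 5.8590e-04 /h
MTBF = 1 / λ_sys = 1710 h

1710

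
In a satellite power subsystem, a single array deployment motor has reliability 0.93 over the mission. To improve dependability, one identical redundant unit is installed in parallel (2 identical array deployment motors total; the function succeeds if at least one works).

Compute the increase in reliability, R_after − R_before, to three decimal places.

R_before = 0.93
R_after = 1 − (1 − 0.93)^2 = 0.995
ΔR = 0.995 − 0.93 = 0.065

0.065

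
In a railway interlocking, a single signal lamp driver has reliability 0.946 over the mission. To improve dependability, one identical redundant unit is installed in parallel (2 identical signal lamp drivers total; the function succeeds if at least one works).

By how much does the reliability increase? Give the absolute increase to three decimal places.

R_before = 0.946
R_after = 1 − (1 − 0.946)^2 = 0.997
ΔR = 0.997 − 0.946 = 0.051

0.051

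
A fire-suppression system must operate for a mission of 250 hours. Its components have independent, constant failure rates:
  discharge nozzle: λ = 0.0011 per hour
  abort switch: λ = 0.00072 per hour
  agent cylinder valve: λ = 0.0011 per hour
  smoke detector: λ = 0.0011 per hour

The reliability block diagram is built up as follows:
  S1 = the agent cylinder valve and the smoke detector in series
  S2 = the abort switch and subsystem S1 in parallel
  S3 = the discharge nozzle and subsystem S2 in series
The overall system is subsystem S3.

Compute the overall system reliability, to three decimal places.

R(discharge nozzle) = exp(−0.0011 × 250) = 0.75957
R(abort switch) = exp(−0.00072 × 250) = 0.83527
R(agent cylinder valve) = exp(−0.0011 × 250) = 0.75957
R(smoke detector) = exp(−0.0011 × 250) = 0.75957
Series (agent cylinder valve and smoke detector): 0.75957 × 0.75957 = 0.57695
Parallel (abort switch and [0.57695]): 1 − (1 − 0.83527)(1 − 0.57695) = 0.93031
Series (discharge nozzle and [0.93031]): 0.75957 × 0.93031 = 0.707

0.707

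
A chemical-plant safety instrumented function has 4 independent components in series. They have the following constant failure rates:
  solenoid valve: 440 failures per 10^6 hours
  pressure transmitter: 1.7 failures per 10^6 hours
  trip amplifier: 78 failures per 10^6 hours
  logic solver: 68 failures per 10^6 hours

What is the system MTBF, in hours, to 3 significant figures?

Series of exponential components: λ_sys = Σ λ_i
λ_sys = 0.00044 + 0.0000017 + 0.000078 + 0.000068 = 5.8770e-04 /h
MTBF = 1 / λ_sys = 1700 h

1700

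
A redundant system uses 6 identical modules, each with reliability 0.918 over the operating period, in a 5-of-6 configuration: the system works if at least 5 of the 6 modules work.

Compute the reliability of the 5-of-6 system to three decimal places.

0.919

R = Σ_{i=5}^{6} C(6,i) p^i (1−p)^{6−i} with p = 0.918
C(6,5)·0.918^5·0.082^1 = 0.32076
C(6,6)·0.918^6·0.082^0 = 0.59849
Sum = 0.919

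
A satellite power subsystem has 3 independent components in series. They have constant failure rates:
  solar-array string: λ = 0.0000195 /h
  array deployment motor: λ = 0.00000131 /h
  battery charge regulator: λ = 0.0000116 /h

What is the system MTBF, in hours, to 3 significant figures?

30900

Series of exponential components: λ_sys = Σ λ_i
λ_sys = 0.0000195 + 0.00000131 + 0.0000116 = 3.2410e-05 /h
MTBF = 1 / λ_sys = 30900 h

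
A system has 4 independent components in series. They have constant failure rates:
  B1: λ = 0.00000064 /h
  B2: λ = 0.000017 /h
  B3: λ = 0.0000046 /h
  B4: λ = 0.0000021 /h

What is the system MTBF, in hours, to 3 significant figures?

Series of exponential components: λ_sys = Σ λ_i
λ_sys = 0.00000064 + 0.000017 + 0.0000046 + 0.0000021 = 2.4340e-05 /h
MTBF = 1 / λ_sys = 41100 h

41100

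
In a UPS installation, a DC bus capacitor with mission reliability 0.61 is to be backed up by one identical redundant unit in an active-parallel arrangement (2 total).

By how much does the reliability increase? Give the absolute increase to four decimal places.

0.2379

R_before = 0.61
R_after = 1 − (1 − 0.61)^2 = 0.8479
ΔR = 0.8479 − 0.61 = 0.2379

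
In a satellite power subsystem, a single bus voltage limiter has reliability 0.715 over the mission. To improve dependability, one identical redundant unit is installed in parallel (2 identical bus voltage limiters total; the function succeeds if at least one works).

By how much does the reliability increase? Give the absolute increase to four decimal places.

0.2038

R_before = 0.715
R_after = 1 − (1 − 0.715)^2 = 0.9188
ΔR = 0.9188 − 0.715 = 0.2038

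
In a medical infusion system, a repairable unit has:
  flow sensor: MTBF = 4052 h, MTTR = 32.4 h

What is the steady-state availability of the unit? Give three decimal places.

A(flow sensor) = MTBF/(MTBF+MTTR) = 4052/(4052+32.4) = 0.992

0.992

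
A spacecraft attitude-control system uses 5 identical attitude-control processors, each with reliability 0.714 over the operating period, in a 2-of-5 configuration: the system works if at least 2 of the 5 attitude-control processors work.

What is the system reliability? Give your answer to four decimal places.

R = Σ_{i=2}^{5} C(5,i) p^i (1−p)^{5−i} with p = 0.714
C(5,2)·0.714^2·0.286^3 = 0.119260
C(5,3)·0.714^3·0.286^2 = 0.297733
C(5,4)·0.714^4·0.286^1 = 0.371646
C(5,5)·0.714^5·0.286^0 = 0.185563
Sum = 0.9742

0.9742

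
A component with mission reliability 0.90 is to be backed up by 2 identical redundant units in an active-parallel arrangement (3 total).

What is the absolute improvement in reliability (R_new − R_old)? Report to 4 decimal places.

0.0990

R_before = 0.90
R_after = 1 − (1 − 0.90)^3 = 0.9990
ΔR = 0.9990 − 0.90 = 0.0990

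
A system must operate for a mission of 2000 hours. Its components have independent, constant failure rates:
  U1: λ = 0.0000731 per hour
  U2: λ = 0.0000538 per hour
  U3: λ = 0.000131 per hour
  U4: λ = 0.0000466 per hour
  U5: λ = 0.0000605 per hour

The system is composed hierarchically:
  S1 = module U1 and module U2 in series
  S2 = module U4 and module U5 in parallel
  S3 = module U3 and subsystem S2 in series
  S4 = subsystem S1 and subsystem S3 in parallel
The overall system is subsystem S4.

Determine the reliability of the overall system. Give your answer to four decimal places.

0.9466

R(U1) = exp(−0.0000731 × 2000) = 0.863985
R(U2) = exp(−0.0000538 × 2000) = 0.897987
R(U3) = exp(−0.000131 × 2000) = 0.769511
R(U4) = exp(−0.0000466 × 2000) = 0.911011
R(U5) = exp(−0.0000605 × 2000) = 0.886034
Series (U1 and U2): 0.863985 × 0.897987 = 0.775847
Parallel (U4 and U5): 1 − (1 − 0.911011)(1 − 0.886034) = 0.989858
Series (U3 and [0.989858]): 0.769511 × 0.989858 = 0.761707
Parallel ([0.775847] and [0.761707]): 1 − (1 − 0.775847)(1 − 0.761707) = 0.9466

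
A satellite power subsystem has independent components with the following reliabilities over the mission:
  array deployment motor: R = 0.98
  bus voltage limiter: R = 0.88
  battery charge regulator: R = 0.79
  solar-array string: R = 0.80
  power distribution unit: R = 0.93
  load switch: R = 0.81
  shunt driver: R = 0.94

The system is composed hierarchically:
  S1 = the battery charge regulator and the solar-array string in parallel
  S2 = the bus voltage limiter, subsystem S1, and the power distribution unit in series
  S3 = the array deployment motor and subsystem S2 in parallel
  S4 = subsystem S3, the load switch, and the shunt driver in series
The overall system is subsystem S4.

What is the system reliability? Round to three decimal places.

0.758

Parallel (battery charge regulator and solar-array string): 1 − (1 − 0.79000)(1 − 0.80000) = 0.95800
Series (bus voltage limiter, [0.95800], and power distribution unit): 0.88000 × 0.95800 × 0.93000 = 0.78403
Parallel (array deployment motor and [0.78403]): 1 − (1 − 0.98000)(1 − 0.78403) = 0.99568
Series ([0.99568], load switch, and shunt driver): 0.99568 × 0.81000 × 0.94000 = 0.758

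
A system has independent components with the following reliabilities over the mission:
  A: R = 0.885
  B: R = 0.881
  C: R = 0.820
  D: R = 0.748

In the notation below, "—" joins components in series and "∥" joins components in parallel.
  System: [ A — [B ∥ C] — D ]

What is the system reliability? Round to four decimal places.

Parallel (B and C): 1 − (1 − 0.881000)(1 − 0.820000) = 0.978580
Series (A, [0.978580], and D): 0.885000 × 0.978580 × 0.748000 = 0.6478

0.6478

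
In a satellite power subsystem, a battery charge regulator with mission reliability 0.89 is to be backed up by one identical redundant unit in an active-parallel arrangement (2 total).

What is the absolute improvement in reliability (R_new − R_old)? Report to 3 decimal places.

0.098

R_before = 0.89
R_after = 1 − (1 − 0.89)^2 = 0.988
ΔR = 0.988 − 0.89 = 0.098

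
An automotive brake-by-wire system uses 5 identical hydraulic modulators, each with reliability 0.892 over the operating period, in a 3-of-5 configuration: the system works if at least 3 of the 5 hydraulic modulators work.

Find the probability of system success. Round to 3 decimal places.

0.989

R = Σ_{i=3}^{5} C(5,i) p^i (1−p)^{5−i} with p = 0.892
C(5,3)·0.892^3·0.108^2 = 0.08278
C(5,4)·0.892^4·0.108^1 = 0.34186
C(5,5)·0.892^5·0.108^0 = 0.56471
Sum = 0.989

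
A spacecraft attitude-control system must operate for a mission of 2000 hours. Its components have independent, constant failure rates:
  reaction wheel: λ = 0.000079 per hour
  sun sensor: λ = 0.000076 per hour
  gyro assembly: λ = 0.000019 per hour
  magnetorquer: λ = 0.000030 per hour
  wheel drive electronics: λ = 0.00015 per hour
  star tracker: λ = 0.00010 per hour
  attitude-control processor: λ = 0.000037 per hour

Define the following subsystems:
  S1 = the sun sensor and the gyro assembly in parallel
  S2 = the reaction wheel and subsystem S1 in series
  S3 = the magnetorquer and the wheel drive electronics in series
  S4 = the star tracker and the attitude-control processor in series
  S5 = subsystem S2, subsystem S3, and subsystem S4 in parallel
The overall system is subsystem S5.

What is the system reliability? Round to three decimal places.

R(reaction wheel) = exp(−0.000079 × 2000) = 0.85385
R(sun sensor) = exp(−0.000076 × 2000) = 0.85899
R(gyro assembly) = exp(−0.000019 × 2000) = 0.96271
R(magnetorquer) = exp(−0.000030 × 2000) = 0.94176
R(wheel drive electronics) = exp(−0.00015 × 2000) = 0.74082
R(star tracker) = exp(−0.00010 × 2000) = 0.81873
R(attitude-control processor) = exp(−0.000037 × 2000) = 0.92867
Parallel (sun sensor and gyro assembly): 1 − (1 − 0.85899)(1 − 0.96271) = 0.99474
Series (reaction wheel and [0.99474]): 0.85385 × 0.99474 = 0.84936
Series (magnetorquer and wheel drive electronics): 0.94176 × 0.74082 = 0.69767
Series (star tracker and attitude-control processor): 0.81873 × 0.92867 = 0.76033
Parallel ([0.84936], [0.69767], and [0.76033]): 1 − (1 − 0.84936)(1 − 0.69767)(1 − 0.76033) = 0.989

0.989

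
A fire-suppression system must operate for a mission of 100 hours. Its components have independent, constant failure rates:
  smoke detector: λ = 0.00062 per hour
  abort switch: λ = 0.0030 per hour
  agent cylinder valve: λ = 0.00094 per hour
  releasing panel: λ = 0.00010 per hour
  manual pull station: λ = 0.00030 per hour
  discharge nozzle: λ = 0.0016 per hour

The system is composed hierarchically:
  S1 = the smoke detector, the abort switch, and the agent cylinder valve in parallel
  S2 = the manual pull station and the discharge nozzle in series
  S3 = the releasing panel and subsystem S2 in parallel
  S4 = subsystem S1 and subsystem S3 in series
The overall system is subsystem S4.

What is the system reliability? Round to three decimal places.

0.997

R(smoke detector) = exp(−0.00062 × 100) = 0.93988
R(abort switch) = exp(−0.0030 × 100) = 0.74082
R(agent cylinder valve) = exp(−0.00094 × 100) = 0.91028
R(releasing panel) = exp(−0.00010 × 100) = 0.99005
R(manual pull station) = exp(−0.00030 × 100) = 0.97045
R(discharge nozzle) = exp(−0.0016 × 100) = 0.85214
Parallel (smoke detector, abort switch, and agent cylinder valve): 1 − (1 − 0.93988)(1 − 0.74082)(1 − 0.91028) = 0.99860
Series (manual pull station and discharge nozzle): 0.97045 × 0.85214 = 0.82696
Parallel (releasing panel and [0.82696]): 1 − (1 − 0.99005)(1 − 0.82696) = 0.99828
Series ([0.99860] and [0.99828]): 0.99860 × 0.99828 = 0.997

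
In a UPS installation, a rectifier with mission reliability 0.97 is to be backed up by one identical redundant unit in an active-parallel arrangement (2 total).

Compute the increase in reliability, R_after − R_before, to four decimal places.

R_before = 0.97
R_after = 1 − (1 − 0.97)^2 = 0.9991
ΔR = 0.9991 − 0.97 = 0.0291

0.0291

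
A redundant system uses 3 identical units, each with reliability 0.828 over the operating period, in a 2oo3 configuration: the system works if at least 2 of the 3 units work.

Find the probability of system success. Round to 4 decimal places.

R = Σ_{i=2}^{3} C(3,i) p^i (1−p)^{3−i} with p = 0.828
C(3,2)·0.828^2·0.172^1 = 0.353761
C(3,3)·0.828^3·0.172^0 = 0.567664
Sum = 0.9214

0.9214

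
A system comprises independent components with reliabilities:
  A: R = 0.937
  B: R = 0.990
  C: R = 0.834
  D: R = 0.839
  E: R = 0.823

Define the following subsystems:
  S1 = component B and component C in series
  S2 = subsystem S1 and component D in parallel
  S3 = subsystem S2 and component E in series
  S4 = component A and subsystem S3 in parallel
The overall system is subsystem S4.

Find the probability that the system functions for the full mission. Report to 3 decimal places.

0.987

Series (B and C): 0.99000 × 0.83400 = 0.82566
Parallel ([0.82566] and D): 1 − (1 − 0.82566)(1 − 0.83900) = 0.97193
Series ([0.97193] and E): 0.97193 × 0.82300 = 0.79990
Parallel (A and [0.79990]): 1 − (1 − 0.93700)(1 − 0.79990) = 0.987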